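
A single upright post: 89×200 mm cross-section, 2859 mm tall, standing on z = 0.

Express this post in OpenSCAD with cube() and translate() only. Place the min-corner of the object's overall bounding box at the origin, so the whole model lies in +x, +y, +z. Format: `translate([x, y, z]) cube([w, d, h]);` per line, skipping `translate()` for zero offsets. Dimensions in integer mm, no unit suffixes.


cube([89, 200, 2859]);


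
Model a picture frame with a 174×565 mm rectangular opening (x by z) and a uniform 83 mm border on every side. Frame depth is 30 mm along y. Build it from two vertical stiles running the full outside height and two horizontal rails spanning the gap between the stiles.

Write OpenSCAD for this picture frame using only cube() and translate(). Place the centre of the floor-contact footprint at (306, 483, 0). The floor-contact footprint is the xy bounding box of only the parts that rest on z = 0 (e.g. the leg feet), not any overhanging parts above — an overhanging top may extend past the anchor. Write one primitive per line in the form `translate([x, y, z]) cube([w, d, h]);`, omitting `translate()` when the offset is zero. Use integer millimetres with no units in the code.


translate([136, 468, 0]) cube([83, 30, 731]);
translate([393, 468, 0]) cube([83, 30, 731]);
translate([219, 468, 0]) cube([174, 30, 83]);
translate([219, 468, 648]) cube([174, 30, 83]);


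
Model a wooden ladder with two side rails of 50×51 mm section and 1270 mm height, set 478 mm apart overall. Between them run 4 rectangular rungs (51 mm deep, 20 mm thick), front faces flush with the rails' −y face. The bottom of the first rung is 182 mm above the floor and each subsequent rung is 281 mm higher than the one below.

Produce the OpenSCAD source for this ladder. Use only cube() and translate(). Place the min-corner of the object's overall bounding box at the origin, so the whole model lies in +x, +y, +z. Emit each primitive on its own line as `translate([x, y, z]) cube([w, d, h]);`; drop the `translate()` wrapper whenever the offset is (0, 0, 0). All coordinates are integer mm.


cube([50, 51, 1270]);
translate([428, 0, 0]) cube([50, 51, 1270]);
translate([50, 0, 182]) cube([378, 51, 20]);
translate([50, 0, 463]) cube([378, 51, 20]);
translate([50, 0, 744]) cube([378, 51, 20]);
translate([50, 0, 1025]) cube([378, 51, 20]);


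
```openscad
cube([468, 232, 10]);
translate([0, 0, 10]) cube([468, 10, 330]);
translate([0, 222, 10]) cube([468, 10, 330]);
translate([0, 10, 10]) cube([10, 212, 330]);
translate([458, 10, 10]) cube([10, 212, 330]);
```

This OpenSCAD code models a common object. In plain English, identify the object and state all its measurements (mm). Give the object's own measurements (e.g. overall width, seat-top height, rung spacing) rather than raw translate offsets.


An open-topped rectangular box: outside dimensions 468×232×340 mm, with a uniform wall and base thickness of 10 mm. The base is a full 468×232 slab on the floor; four walls sit on top of the base. The front and back walls (the −y and +y sides) span the full width; the two side walls fit between them.


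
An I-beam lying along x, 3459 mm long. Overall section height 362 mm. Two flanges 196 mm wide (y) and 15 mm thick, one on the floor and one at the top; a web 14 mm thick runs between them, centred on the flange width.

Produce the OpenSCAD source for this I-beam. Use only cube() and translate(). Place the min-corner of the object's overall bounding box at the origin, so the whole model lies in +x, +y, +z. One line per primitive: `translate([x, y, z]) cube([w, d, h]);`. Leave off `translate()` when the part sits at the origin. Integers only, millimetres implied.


cube([3459, 196, 15]);
translate([0, 91, 15]) cube([3459, 14, 332]);
translate([0, 0, 347]) cube([3459, 196, 15]);


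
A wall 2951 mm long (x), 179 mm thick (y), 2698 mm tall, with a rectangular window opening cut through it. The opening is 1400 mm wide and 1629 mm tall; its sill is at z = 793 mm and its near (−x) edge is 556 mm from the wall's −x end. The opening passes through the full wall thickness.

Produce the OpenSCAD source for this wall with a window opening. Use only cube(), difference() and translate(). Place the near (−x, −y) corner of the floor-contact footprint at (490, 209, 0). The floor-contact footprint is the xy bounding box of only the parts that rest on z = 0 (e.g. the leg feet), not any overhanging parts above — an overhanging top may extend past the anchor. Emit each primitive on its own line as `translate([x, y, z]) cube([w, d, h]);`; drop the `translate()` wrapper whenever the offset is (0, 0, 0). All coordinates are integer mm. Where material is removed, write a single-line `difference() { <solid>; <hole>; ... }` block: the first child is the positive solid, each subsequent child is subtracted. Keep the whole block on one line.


difference() { translate([490, 209, 0]) cube([2951, 179, 2698]); translate([1046, 209, 793]) cube([1400, 179, 1629]); }


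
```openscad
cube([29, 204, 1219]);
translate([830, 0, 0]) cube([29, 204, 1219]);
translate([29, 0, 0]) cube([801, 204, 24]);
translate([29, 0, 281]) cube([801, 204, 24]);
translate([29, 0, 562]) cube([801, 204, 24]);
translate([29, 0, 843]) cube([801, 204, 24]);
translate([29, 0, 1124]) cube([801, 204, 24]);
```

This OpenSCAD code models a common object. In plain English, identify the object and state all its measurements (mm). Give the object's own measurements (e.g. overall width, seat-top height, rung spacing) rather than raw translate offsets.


An open bookshelf. Two side panels, each 29 mm thick, 204 mm deep and 1219 mm tall, stand 859 mm apart (outside-to-outside). Between them sit 5 shelves, each 24 mm thick and 204 mm deep, spanning the full gap between the sides. The bottom shelf rests on the floor (its underside at z = 0) and the clear gap between one shelf's top and the next shelf's underside is 257 mm.


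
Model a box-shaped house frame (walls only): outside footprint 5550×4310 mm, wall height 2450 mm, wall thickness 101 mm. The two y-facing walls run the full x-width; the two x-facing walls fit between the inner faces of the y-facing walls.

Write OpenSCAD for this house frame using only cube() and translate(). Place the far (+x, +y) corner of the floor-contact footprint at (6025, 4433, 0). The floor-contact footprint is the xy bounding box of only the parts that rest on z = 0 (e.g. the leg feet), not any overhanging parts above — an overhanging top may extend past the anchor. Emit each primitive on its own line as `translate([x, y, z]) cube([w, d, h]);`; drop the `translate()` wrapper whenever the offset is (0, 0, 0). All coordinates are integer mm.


translate([475, 123, 0]) cube([5550, 101, 2450]);
translate([475, 4332, 0]) cube([5550, 101, 2450]);
translate([475, 224, 0]) cube([101, 4108, 2450]);
translate([5924, 224, 0]) cube([101, 4108, 2450]);


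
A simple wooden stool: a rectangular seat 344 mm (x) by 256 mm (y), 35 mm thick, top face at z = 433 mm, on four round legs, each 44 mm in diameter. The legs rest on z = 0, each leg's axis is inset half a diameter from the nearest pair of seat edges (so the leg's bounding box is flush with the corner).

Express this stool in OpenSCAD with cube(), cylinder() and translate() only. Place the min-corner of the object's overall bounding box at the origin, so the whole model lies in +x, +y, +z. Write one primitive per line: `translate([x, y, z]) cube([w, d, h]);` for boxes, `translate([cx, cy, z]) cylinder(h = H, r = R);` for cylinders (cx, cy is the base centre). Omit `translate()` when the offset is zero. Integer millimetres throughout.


translate([0, 0, 398]) cube([344, 256, 35]);
translate([22, 22, 0]) cylinder(h = 398, r = 22);
translate([322, 22, 0]) cylinder(h = 398, r = 22);
translate([22, 234, 0]) cylinder(h = 398, r = 22);
translate([322, 234, 0]) cylinder(h = 398, r = 22);


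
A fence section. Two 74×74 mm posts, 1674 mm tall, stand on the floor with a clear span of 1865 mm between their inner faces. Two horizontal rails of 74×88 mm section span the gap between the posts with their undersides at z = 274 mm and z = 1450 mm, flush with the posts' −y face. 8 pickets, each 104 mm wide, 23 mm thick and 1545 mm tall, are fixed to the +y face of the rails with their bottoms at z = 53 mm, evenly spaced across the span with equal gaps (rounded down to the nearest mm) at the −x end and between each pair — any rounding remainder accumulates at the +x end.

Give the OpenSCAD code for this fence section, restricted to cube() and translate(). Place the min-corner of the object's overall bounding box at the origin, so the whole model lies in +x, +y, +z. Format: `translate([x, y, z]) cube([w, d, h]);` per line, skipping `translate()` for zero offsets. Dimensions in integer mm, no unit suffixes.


cube([74, 74, 1674]);
translate([1939, 0, 0]) cube([74, 74, 1674]);
translate([74, 0, 274]) cube([1865, 74, 88]);
translate([74, 0, 1450]) cube([1865, 74, 88]);
translate([188, 74, 53]) cube([104, 23, 1545]);
translate([406, 74, 53]) cube([104, 23, 1545]);
translate([624, 74, 53]) cube([104, 23, 1545]);
translate([842, 74, 53]) cube([104, 23, 1545]);
translate([1060, 74, 53]) cube([104, 23, 1545]);
translate([1278, 74, 53]) cube([104, 23, 1545]);
translate([1496, 74, 53]) cube([104, 23, 1545]);
translate([1714, 74, 53]) cube([104, 23, 1545]);


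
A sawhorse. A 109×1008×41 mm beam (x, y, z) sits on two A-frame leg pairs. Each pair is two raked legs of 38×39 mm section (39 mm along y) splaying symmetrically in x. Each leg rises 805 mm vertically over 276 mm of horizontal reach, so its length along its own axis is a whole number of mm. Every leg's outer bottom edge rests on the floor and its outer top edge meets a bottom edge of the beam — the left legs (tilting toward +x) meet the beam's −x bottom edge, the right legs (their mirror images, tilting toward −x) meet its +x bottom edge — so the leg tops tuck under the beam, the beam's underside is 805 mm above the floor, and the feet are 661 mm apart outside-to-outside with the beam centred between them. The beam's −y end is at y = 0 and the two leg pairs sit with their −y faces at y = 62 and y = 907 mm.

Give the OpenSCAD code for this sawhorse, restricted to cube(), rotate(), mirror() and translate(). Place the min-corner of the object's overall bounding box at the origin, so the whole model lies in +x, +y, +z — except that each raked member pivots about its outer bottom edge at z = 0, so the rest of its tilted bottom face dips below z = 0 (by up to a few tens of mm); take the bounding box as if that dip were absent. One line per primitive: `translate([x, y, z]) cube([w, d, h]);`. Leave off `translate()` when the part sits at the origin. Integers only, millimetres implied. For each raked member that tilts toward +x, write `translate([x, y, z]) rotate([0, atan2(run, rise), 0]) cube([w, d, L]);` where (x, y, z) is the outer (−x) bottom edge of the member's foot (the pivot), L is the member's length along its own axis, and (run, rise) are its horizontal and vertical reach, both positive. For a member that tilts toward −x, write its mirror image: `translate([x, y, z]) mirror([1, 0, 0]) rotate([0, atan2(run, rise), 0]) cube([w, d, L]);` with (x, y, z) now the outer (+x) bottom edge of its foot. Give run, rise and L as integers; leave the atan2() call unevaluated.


translate([276, 0, 805]) cube([109, 1008, 41]);
translate([0, 62, 0]) rotate([0, atan2(276, 805), 0]) cube([38, 39, 851]);
translate([661, 62, 0]) mirror([1, 0, 0]) rotate([0, atan2(276, 805), 0]) cube([38, 39, 851]);
translate([0, 907, 0]) rotate([0, atan2(276, 805), 0]) cube([38, 39, 851]);
translate([661, 907, 0]) mirror([1, 0, 0]) rotate([0, atan2(276, 805), 0]) cube([38, 39, 851]);


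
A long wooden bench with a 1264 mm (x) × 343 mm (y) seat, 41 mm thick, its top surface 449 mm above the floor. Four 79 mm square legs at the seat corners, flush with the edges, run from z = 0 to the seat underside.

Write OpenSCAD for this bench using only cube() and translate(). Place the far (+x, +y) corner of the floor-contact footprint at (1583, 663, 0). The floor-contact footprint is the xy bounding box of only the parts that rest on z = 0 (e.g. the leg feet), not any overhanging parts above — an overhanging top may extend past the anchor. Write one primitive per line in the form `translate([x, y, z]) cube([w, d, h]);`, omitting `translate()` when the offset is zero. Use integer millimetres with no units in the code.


// leg_h = 449 − 41 = 408
translate([319, 320, 408]) cube([1264, 343, 41]);
translate([319, 320, 0]) cube([79, 79, 408]);
translate([319, 584, 0]) cube([79, 79, 408]);
translate([1504, 320, 0]) cube([79, 79, 408]);
translate([1504, 584, 0]) cube([79, 79, 408]);


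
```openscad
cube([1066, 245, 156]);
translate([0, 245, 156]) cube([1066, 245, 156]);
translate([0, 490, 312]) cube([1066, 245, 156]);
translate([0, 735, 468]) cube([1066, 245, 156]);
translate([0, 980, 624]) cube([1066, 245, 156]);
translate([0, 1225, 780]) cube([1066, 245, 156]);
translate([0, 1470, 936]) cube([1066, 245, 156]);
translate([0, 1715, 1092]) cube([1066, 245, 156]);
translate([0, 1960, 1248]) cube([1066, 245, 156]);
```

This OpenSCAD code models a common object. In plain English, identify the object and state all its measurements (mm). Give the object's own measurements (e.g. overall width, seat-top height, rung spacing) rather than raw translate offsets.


A straight staircase of 9 solid steps. Each step is 1066 mm wide (x), 245 mm deep (y, the going) and 156 mm tall (the rise). The first step rests on the floor; each subsequent step sits one going further in +y and one rise higher in +z, directly behind and above the previous step with no overlap.


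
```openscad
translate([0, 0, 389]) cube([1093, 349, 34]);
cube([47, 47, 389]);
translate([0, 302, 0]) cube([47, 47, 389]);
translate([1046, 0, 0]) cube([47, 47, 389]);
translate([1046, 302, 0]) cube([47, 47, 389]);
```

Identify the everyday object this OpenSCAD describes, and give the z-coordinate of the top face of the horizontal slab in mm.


A bench. The seat-top height is 423 mm.

A long slab on four corner posts — a bench. The slab sits at z = 389 with thickness 34, so the top is 389 + 34 = 423 mm.


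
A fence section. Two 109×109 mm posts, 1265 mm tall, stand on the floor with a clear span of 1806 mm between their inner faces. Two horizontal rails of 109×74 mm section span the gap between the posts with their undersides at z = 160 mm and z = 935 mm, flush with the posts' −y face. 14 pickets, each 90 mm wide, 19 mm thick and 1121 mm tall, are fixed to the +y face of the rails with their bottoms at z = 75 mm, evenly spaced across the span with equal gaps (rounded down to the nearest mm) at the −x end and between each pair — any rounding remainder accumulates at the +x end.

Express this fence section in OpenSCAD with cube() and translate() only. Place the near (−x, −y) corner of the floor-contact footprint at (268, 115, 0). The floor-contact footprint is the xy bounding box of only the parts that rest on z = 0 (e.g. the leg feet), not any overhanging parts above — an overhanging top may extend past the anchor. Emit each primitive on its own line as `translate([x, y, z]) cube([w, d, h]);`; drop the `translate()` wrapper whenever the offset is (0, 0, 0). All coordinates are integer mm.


translate([268, 115, 0]) cube([109, 109, 1265]);
translate([2183, 115, 0]) cube([109, 109, 1265]);
translate([377, 115, 160]) cube([1806, 109, 74]);
translate([377, 115, 935]) cube([1806, 109, 74]);
translate([413, 224, 75]) cube([90, 19, 1121]);
translate([539, 224, 75]) cube([90, 19, 1121]);
translate([665, 224, 75]) cube([90, 19, 1121]);
translate([791, 224, 75]) cube([90, 19, 1121]);
translate([917, 224, 75]) cube([90, 19, 1121]);
translate([1043, 224, 75]) cube([90, 19, 1121]);
translate([1169, 224, 75]) cube([90, 19, 1121]);
translate([1295, 224, 75]) cube([90, 19, 1121]);
translate([1421, 224, 75]) cube([90, 19, 1121]);
translate([1547, 224, 75]) cube([90, 19, 1121]);
translate([1673, 224, 75]) cube([90, 19, 1121]);
translate([1799, 224, 75]) cube([90, 19, 1121]);
translate([1925, 224, 75]) cube([90, 19, 1121]);
translate([2051, 224, 75]) cube([90, 19, 1121]);


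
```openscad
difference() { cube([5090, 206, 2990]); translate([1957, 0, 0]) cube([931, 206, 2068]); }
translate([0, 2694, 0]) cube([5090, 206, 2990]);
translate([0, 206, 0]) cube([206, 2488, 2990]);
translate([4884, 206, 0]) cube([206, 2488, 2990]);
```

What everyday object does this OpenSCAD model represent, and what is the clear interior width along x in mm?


A single room. The interior width is 4678 mm.

Four walls enclosing a rectangle with a door in the front wall — a room. Outside width 5090 minus two 206 mm walls gives 4678 mm.


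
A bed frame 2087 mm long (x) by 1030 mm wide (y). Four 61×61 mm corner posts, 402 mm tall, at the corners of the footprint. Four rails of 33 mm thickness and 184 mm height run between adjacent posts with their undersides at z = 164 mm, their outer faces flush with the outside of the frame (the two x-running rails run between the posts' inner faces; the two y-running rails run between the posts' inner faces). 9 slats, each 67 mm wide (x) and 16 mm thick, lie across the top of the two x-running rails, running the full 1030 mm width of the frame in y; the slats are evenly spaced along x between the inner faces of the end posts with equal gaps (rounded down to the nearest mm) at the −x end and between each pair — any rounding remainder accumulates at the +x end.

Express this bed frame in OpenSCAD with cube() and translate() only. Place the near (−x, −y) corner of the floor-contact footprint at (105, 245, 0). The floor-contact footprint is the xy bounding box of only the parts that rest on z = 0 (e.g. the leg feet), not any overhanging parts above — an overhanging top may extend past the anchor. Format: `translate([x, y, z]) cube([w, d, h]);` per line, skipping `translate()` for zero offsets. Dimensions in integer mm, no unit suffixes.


// slat z = rail_z + rail_h = 164 + 184 = 348
// slat gap = ⌊(1965 − 9·67) / 10⌋ = 136
translate([105, 245, 0]) cube([61, 61, 402]);
translate([105, 1214, 0]) cube([61, 61, 402]);
translate([2131, 245, 0]) cube([61, 61, 402]);
translate([2131, 1214, 0]) cube([61, 61, 402]);
translate([166, 245, 164]) cube([1965, 33, 184]);
translate([166, 1242, 164]) cube([1965, 33, 184]);
translate([105, 306, 164]) cube([33, 908, 184]);
translate([2159, 306, 164]) cube([33, 908, 184]);
translate([302, 245, 348]) cube([67, 1030, 16]);
translate([505, 245, 348]) cube([67, 1030, 16]);
translate([708, 245, 348]) cube([67, 1030, 16]);
translate([911, 245, 348]) cube([67, 1030, 16]);
translate([1114, 245, 348]) cube([67, 1030, 16]);
translate([1317, 245, 348]) cube([67, 1030, 16]);
translate([1520, 245, 348]) cube([67, 1030, 16]);
translate([1723, 245, 348]) cube([67, 1030, 16]);
translate([1926, 245, 348]) cube([67, 1030, 16]);


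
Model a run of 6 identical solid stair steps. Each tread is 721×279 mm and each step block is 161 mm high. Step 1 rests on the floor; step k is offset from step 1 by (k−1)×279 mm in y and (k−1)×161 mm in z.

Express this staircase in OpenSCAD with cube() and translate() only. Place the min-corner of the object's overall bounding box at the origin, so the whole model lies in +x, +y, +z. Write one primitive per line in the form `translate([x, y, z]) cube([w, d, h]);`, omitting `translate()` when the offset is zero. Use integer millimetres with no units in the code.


cube([721, 279, 161]);
translate([0, 279, 161]) cube([721, 279, 161]);
translate([0, 558, 322]) cube([721, 279, 161]);
translate([0, 837, 483]) cube([721, 279, 161]);
translate([0, 1116, 644]) cube([721, 279, 161]);
translate([0, 1395, 805]) cube([721, 279, 161]);


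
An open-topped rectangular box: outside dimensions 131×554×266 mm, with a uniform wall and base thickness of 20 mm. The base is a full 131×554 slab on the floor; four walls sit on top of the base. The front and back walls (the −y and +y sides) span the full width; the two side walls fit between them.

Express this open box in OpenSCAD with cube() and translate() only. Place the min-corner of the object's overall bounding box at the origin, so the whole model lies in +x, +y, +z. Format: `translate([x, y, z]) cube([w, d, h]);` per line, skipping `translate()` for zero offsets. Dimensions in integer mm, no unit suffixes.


cube([131, 554, 20]);
translate([0, 0, 20]) cube([131, 20, 246]);
translate([0, 534, 20]) cube([131, 20, 246]);
translate([0, 20, 20]) cube([20, 514, 246]);
translate([111, 20, 20]) cube([20, 514, 246]);


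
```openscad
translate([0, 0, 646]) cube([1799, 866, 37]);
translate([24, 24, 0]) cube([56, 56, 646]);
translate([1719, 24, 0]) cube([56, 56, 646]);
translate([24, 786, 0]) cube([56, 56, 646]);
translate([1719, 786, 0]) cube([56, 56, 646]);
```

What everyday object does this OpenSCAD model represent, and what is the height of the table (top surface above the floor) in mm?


A table. The table height is 683 mm.

A 1799×866×37 slab sits at z = 646 on four 56 mm square posts — a table. The top surface is at 646 + 37 = 683 mm.


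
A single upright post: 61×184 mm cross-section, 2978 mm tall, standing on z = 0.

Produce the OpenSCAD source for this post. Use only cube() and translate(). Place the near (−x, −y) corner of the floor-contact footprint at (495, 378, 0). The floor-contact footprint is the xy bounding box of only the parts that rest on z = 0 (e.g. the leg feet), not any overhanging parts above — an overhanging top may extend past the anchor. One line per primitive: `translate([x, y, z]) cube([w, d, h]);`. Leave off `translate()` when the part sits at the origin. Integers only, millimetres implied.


translate([495, 378, 0]) cube([61, 184, 2978]);


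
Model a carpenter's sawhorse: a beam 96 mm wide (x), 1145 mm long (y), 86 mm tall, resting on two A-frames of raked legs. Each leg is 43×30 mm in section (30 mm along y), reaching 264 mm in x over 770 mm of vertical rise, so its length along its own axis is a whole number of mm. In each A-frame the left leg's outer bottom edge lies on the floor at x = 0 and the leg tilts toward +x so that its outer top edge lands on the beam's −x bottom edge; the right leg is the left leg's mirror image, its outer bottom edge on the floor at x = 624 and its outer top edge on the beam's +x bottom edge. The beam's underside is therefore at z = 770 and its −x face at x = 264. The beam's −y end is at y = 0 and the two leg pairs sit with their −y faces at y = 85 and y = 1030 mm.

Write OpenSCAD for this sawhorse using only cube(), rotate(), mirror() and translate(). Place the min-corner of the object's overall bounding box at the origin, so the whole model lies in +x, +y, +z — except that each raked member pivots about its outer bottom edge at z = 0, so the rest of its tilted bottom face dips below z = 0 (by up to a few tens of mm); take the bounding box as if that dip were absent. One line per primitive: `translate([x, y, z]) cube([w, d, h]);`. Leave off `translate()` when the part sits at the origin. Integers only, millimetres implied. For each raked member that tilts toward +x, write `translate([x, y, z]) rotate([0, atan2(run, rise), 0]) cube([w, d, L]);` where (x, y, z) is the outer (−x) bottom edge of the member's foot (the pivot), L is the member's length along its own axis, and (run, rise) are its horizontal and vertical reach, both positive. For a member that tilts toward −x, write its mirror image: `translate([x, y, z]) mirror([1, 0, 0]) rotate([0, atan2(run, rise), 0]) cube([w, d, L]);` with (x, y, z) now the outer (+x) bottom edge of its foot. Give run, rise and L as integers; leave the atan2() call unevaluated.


translate([264, 0, 770]) cube([96, 1145, 86]);
translate([0, 85, 0]) rotate([0, atan2(264, 770), 0]) cube([43, 30, 814]);
translate([624, 85, 0]) mirror([1, 0, 0]) rotate([0, atan2(264, 770), 0]) cube([43, 30, 814]);
translate([0, 1030, 0]) rotate([0, atan2(264, 770), 0]) cube([43, 30, 814]);
translate([624, 1030, 0]) mirror([1, 0, 0]) rotate([0, atan2(264, 770), 0]) cube([43, 30, 814]);


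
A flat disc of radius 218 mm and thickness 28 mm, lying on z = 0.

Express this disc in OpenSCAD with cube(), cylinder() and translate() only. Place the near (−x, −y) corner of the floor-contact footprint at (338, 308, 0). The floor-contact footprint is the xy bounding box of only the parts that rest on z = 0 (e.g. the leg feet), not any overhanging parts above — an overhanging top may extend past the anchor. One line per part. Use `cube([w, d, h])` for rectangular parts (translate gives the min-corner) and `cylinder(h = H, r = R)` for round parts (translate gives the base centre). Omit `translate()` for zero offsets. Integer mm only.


translate([556, 526, 0]) cylinder(h = 28, r = 218);


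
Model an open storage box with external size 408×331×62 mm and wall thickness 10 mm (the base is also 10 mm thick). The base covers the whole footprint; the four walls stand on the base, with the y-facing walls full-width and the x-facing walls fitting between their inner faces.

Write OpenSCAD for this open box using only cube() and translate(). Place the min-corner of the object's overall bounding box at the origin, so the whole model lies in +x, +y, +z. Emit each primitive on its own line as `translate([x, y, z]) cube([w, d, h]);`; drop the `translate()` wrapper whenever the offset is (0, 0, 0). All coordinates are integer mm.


cube([408, 331, 10]);
translate([0, 0, 10]) cube([408, 10, 52]);
translate([0, 321, 10]) cube([408, 10, 52]);
translate([0, 10, 10]) cube([10, 311, 52]);
translate([398, 10, 10]) cube([10, 311, 52]);


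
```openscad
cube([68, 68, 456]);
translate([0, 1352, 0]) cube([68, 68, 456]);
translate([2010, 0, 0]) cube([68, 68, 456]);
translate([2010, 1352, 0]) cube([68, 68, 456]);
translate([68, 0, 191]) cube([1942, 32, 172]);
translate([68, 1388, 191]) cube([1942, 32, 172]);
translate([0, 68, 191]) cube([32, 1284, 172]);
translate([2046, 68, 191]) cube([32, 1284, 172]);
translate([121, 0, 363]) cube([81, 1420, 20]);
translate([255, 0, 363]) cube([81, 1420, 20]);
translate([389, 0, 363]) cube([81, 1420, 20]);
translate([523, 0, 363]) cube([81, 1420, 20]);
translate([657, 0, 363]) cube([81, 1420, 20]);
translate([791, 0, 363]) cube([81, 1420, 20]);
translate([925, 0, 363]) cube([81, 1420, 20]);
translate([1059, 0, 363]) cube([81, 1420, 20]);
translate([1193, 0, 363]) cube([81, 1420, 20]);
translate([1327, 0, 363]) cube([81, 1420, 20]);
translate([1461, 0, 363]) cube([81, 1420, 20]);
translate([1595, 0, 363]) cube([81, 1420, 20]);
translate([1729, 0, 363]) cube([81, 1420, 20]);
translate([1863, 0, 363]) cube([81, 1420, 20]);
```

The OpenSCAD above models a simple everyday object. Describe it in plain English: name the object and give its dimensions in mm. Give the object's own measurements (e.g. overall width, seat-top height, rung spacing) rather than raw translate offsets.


A bed frame 2078 mm long (x) by 1420 mm wide (y). Four 68×68 mm corner posts, 456 mm tall, at the corners of the footprint. Four rails of 32 mm thickness and 172 mm height run between adjacent posts with their undersides at z = 191 mm, their outer faces flush with the outside of the frame (the two x-running rails run between the posts' inner faces; the two y-running rails run between the posts' inner faces). 14 slats, each 81 mm wide (x) and 20 mm thick, lie across the top of the two x-running rails, running the full 1420 mm width of the frame in y; along x they sit between the end posts with a 53 mm gap after the −x posts and between neighbouring slats, leaving 66 mm before the +x posts.


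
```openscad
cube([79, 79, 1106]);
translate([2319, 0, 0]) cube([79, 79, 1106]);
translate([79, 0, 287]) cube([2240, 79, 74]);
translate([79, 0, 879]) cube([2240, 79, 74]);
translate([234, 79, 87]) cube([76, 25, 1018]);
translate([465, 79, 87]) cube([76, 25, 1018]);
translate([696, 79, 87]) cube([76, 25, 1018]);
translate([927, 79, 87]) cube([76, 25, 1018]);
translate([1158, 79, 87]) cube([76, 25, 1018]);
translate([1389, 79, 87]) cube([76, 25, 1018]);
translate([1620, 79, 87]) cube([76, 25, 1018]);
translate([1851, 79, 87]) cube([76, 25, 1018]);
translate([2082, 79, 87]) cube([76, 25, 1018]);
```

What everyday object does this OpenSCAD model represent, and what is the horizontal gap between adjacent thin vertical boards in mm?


A fence section. The picket gap is 155 mm.

Two posts, two rails, 9 pickets — a fence section. Span 2240 mm holds 9 pickets of 76 mm with 10 equal gaps: ⌊(2240 − 9·76) / 10⌋ = 155 mm.


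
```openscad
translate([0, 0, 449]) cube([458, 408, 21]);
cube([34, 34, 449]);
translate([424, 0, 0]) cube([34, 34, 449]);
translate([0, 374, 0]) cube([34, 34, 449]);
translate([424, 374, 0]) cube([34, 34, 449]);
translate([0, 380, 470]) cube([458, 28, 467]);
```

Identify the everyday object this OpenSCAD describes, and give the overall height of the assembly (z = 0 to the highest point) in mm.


A chair. The overall height is 937 mm.

A slab on four corner posts with a tall panel at the back — a chair. The seat slab sits at z = 449 with thickness 21, and the 467 mm backrest starts at the seat top, so the overall height is 449 + 21 + 467 = 937 mm.


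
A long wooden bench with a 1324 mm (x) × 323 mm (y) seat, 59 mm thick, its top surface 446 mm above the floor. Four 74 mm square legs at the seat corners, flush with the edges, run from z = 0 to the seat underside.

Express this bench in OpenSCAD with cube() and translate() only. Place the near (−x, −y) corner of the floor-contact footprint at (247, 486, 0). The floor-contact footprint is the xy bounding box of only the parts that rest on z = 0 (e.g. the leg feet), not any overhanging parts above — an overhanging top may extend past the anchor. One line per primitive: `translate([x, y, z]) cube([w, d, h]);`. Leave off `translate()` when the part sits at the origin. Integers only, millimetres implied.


translate([247, 486, 387]) cube([1324, 323, 59]);
translate([247, 486, 0]) cube([74, 74, 387]);
translate([247, 735, 0]) cube([74, 74, 387]);
translate([1497, 486, 0]) cube([74, 74, 387]);
translate([1497, 735, 0]) cube([74, 74, 387]);


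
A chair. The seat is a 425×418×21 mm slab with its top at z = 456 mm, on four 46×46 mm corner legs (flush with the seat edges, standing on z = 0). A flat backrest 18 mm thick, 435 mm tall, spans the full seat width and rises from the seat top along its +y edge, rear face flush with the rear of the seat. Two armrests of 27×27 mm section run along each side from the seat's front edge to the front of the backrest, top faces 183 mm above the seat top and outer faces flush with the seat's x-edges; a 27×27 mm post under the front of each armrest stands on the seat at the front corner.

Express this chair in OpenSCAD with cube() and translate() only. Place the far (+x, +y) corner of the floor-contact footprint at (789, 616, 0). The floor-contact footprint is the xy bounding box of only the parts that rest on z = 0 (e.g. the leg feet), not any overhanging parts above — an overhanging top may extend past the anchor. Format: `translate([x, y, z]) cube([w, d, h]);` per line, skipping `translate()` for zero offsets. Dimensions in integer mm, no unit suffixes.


translate([364, 198, 435]) cube([425, 418, 21]);
translate([364, 198, 0]) cube([46, 46, 435]);
translate([743, 198, 0]) cube([46, 46, 435]);
translate([364, 570, 0]) cube([46, 46, 435]);
translate([743, 570, 0]) cube([46, 46, 435]);
translate([364, 598, 456]) cube([425, 18, 435]);
translate([364, 198, 612]) cube([27, 400, 27]);
translate([762, 198, 612]) cube([27, 400, 27]);
translate([364, 198, 456]) cube([27, 27, 156]);
translate([762, 198, 456]) cube([27, 27, 156]);


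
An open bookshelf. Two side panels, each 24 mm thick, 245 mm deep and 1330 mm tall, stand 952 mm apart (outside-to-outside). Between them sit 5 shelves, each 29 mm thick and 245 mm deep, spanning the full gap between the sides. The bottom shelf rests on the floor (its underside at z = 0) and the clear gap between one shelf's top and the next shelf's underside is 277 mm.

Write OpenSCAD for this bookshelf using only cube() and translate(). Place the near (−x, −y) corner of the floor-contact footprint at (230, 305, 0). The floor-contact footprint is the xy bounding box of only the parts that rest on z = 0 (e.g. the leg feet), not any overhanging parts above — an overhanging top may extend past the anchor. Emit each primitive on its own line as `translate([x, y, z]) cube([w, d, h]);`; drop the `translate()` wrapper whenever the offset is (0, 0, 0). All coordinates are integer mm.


translate([230, 305, 0]) cube([24, 245, 1330]);
translate([1158, 305, 0]) cube([24, 245, 1330]);
translate([254, 305, 0]) cube([904, 245, 29]);
translate([254, 305, 306]) cube([904, 245, 29]);
translate([254, 305, 612]) cube([904, 245, 29]);
translate([254, 305, 918]) cube([904, 245, 29]);
translate([254, 305, 1224]) cube([904, 245, 29]);


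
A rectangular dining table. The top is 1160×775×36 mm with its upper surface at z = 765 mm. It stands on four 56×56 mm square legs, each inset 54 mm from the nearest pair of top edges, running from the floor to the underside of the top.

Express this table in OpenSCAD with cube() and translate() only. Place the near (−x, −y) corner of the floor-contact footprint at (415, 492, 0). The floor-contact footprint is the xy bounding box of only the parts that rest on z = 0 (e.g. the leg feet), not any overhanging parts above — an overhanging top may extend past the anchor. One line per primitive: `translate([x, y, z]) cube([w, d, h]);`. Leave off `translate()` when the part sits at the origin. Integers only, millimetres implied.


translate([361, 438, 729]) cube([1160, 775, 36]);
translate([415, 492, 0]) cube([56, 56, 729]);
translate([1411, 492, 0]) cube([56, 56, 729]);
translate([415, 1103, 0]) cube([56, 56, 729]);
translate([1411, 1103, 0]) cube([56, 56, 729]);


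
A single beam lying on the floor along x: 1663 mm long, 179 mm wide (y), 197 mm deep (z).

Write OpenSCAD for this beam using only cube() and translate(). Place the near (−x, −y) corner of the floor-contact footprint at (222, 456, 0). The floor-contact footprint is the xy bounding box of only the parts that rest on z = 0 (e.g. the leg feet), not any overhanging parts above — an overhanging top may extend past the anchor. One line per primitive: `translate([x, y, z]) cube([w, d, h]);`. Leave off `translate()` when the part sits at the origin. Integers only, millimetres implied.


translate([222, 456, 0]) cube([1663, 179, 197]);


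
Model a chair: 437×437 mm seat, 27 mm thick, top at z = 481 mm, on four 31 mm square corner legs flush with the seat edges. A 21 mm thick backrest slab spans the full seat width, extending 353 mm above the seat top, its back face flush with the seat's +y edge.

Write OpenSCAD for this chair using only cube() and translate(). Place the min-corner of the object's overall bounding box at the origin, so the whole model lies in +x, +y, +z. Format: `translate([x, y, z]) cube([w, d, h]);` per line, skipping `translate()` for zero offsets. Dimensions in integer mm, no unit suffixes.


translate([0, 0, 454]) cube([437, 437, 27]);
cube([31, 31, 454]);
translate([406, 0, 0]) cube([31, 31, 454]);
translate([0, 406, 0]) cube([31, 31, 454]);
translate([406, 406, 0]) cube([31, 31, 454]);
translate([0, 416, 481]) cube([437, 21, 353]);


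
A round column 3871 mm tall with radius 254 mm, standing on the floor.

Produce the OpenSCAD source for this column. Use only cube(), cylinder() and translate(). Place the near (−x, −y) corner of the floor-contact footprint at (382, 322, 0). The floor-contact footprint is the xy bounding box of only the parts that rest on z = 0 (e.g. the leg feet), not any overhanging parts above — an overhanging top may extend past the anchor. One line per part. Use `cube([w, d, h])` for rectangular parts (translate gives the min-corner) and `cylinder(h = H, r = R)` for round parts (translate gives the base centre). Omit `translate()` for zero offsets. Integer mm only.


translate([636, 576, 0]) cylinder(h = 3871, r = 254);


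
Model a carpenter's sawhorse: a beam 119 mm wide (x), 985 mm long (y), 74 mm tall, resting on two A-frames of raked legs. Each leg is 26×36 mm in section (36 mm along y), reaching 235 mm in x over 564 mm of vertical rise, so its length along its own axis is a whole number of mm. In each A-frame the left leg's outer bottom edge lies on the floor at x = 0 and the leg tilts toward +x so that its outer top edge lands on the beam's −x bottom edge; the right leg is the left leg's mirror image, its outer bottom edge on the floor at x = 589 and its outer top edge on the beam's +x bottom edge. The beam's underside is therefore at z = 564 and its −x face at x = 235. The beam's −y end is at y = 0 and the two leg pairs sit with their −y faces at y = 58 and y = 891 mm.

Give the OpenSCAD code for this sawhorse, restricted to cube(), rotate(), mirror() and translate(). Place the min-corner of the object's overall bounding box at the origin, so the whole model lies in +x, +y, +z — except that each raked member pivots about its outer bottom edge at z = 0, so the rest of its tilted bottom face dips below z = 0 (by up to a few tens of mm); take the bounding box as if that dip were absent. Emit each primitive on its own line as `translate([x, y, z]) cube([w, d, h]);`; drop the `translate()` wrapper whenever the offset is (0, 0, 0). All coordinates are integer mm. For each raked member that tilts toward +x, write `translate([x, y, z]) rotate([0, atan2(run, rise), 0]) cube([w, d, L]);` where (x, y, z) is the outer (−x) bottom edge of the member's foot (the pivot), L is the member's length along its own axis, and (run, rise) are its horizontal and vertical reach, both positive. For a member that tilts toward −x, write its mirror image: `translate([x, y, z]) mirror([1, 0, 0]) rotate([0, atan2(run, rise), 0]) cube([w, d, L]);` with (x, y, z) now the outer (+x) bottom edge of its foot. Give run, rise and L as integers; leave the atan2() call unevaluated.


// leg length = √(235² + 564²) = 611
// right-leg outer foot x = 2·235 + 119 = 589
// beam min-corner = (235, 0, 564)
translate([235, 0, 564]) cube([119, 985, 74]);
translate([0, 58, 0]) rotate([0, atan2(235, 564), 0]) cube([26, 36, 611]);
translate([589, 58, 0]) mirror([1, 0, 0]) rotate([0, atan2(235, 564), 0]) cube([26, 36, 611]);
translate([0, 891, 0]) rotate([0, atan2(235, 564), 0]) cube([26, 36, 611]);
translate([589, 891, 0]) mirror([1, 0, 0]) rotate([0, atan2(235, 564), 0]) cube([26, 36, 611]);


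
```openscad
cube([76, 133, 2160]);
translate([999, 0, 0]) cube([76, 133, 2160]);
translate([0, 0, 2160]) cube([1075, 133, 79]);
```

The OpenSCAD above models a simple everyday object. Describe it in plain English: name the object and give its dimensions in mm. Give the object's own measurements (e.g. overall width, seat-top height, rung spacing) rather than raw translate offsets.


A door frame. The clear opening is 923 mm wide and 2160 mm high. Two 76 mm wide jambs, 133 mm deep, stand either side of the opening from the floor to the top of the opening. A 79 mm thick head sits across the top of both jambs, spanning the full outside width of the frame.


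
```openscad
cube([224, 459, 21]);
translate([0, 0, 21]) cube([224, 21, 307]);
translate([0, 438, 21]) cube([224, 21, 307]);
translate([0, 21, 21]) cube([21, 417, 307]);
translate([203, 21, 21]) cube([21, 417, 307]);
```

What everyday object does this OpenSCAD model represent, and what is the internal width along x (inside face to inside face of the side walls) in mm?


An open box. The internal width is 182 mm.

A 224×459 base slab with four walls standing on it — an open box. The base is 224 mm wide and the walls are 21 mm thick, so the internal width is 224 − 2 × 21 = 182 mm.


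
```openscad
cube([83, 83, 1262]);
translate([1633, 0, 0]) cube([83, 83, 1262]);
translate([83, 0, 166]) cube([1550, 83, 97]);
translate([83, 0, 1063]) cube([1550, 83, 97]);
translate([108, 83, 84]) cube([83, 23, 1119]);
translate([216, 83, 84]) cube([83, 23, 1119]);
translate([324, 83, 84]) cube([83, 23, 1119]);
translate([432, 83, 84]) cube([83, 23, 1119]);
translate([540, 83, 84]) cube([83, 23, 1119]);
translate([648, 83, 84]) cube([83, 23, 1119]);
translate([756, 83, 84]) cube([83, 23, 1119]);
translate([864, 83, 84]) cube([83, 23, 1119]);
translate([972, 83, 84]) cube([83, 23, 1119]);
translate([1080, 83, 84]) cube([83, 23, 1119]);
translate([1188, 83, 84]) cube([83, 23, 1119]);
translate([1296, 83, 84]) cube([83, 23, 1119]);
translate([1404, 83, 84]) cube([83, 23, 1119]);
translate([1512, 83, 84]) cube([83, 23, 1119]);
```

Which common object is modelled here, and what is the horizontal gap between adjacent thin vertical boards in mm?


A fence section. The picket gap is 25 mm.

Two posts, two rails, 14 pickets — a fence section. Span 1550 mm holds 14 pickets of 83 mm with 15 equal gaps: ⌊(1550 − 14·83) / 15⌋ = 25 mm.
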